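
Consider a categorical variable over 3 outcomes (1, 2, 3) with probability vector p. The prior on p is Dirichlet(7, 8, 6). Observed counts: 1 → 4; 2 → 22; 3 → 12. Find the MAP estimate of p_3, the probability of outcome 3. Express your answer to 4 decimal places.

The posterior is Dirichlet(αᵢ + nᵢ) = Dirichlet(11, 30, 18).
For a Dirichlet(a₁,…,a_K) with all aᵢ > 1, the mode has j-th component (aⱼ − 1)/(Σaᵢ − K).
Here Σaᵢ = 59 and K = 3, so p_3 = (18 − 1)/(59 − 3) = 17/56 ≈ 0.3036.

MAP estimate: 0.3036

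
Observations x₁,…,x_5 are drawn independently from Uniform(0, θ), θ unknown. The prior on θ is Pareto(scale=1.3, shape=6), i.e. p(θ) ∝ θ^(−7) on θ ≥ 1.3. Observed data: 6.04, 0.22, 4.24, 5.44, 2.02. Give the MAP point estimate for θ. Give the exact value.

θ̂_MAP = 6.04

The Uniform(0, θ) likelihood is θ^(−n) for θ ≥ max(xᵢ), zero otherwise. Here max(xᵢ) = 6.04.
Posterior ∝ θ^(−7) · θ^(−5) = θ^(−12) on θ ≥ max(1.3, 6.04) = 6.04.
This density is strictly decreasing in θ, so the posterior mode lies at the lower boundary of the support.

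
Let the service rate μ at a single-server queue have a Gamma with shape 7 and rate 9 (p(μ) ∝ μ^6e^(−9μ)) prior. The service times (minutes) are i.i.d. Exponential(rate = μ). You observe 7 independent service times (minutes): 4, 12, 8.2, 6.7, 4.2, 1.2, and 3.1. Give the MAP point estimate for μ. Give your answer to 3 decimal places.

μ̂_MAP = 0.269

The Exponential(rate=μ) likelihood is ∝ μ^n e^(−μΣtᵢ). Here n = 7 and Σtᵢ = 4 + 12 + 8.2 + 6.7 + 4.2 + 1.2 + 3.1 = 39.4.
Posterior ∝ μ^6e^(−9μ) · μ^7e^(−39.4μ) = μ^13e^(−48.4μ), i.e. Gamma(14, 48.4).
Mode = (a−1)/b = 13/48.4 ≈ 0.269.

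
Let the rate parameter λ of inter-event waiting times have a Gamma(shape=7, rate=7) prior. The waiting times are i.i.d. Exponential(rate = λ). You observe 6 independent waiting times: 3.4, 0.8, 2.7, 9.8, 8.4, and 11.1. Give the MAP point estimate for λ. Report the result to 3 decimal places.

The Exponential(rate=λ) likelihood is ∝ λ^n e^(−λΣtᵢ). Here n = 6 and Σtᵢ = 3.4 + 0.8 + 2.7 + 9.8 + 8.4 + 11.1 = 36.2.
Posterior ∝ λ^6e^(−7λ) · λ^6e^(−36.2λ) = λ^12e^(−43.2λ), i.e. Gamma(13, 43.2).
Mode = (a−1)/b = 12/43.2 ≈ 0.278.

λ̂_MAP = 0.278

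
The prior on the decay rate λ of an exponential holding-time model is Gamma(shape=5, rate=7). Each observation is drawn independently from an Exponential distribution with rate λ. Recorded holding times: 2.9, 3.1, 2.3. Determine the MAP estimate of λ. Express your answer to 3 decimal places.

The Exponential(rate=λ) likelihood is ∝ λ^n e^(−λΣtᵢ). Here n = 3 and Σtᵢ = 2.9 + 3.1 + 2.3 = 8.3.
Posterior ∝ λ^4e^(−7λ) · λ^3e^(−8.3λ) = λ^7e^(−15.3λ), i.e. Gamma(8, 15.3).
Mode = (a−1)/b = 7/15.3 ≈ 0.458.

λ̂_MAP = 0.458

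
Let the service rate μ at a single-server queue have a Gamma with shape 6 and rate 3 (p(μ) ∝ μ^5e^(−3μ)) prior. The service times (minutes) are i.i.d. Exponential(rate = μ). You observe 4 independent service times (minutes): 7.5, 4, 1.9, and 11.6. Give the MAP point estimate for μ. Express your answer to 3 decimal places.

The Exponential(rate=μ) likelihood is ∝ μ^n e^(−μΣtᵢ). Here n = 4 and Σtᵢ = 7.5 + 4 + 1.9 + 11.6 = 25.
Posterior ∝ μ^5e^(−3μ) · μ^4e^(−25μ) = μ^9e^(−28μ), i.e. Gamma(10, 28).
Mode = (a−1)/b = 9/28 ≈ 0.321.

μ̂_MAP = 0.321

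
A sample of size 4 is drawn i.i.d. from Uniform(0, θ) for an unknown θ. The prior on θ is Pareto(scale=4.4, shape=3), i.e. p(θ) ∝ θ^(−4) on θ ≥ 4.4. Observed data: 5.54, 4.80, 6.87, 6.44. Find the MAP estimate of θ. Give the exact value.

θ̂_MAP = 6.87

The Uniform(0, θ) likelihood is θ^(−n) for θ ≥ max(xᵢ), zero otherwise. Here max(xᵢ) = 6.87.
Posterior ∝ θ^(−4) · θ^(−4) = θ^(−8) on θ ≥ max(4.4, 6.87) = 6.87.
This density is strictly decreasing in θ, so the posterior mode lies at the lower boundary of the support.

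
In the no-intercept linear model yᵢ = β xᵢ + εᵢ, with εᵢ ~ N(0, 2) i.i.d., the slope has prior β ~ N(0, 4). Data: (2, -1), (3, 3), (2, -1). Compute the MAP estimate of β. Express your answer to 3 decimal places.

β̂_MAP = 0.286

log p(β | y) = −Σ(yᵢ − βxᵢ)²/(2·2) − β²/(2·4) + const.
Setting the derivative to zero: Σxᵢ(yᵢ − βxᵢ)/2 − β/4 = 0, so β = Σxᵢyᵢ / (Σxᵢ² + σ²/τ²).
Σxᵢyᵢ = 2·(-1) + 3·3 + 2·(-1) = 5; Σxᵢ² = 17; σ²/τ² = 0.5.
β̂_MAP = 5 / (17 + 0.5) = 5/17.5 ≈ 0.286.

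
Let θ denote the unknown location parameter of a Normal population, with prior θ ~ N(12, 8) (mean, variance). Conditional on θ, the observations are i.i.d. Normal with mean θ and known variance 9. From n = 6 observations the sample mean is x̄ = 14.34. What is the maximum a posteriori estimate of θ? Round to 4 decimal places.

θ̂_MAP = 13.9705

n = 6, x̄ = 14.34.
For a Normal prior and Normal likelihood with known variance, the posterior is Normal; its mode equals its mean, the precision-weighted average.
Prior precision 1/σ₀² = 1/8 = 0.125; data precision n/σ² = 6/9 = 2/3.
θ̂ = (0.125·12 + (2/3)·14.34) / (0.125 + 2/3) = 11.06/(19/24) = 6636/475 ≈ 13.9705.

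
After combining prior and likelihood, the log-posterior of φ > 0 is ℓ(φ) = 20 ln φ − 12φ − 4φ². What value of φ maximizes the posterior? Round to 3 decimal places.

φ̂_MAP = 1.000

ℓ'(φ) = 20/φ − 12 − 8φ. Setting this to zero and multiplying by φ: 8φ² + 12φ − 20 = 0.
φ = (−12 + √(12² + 4·8·20)) / (2·8) = (−12 + √784) / 16 = (−12 + 28)/16 = 1.
ℓ''(φ) = −20/φ² − 8 < 0, confirming a maximum.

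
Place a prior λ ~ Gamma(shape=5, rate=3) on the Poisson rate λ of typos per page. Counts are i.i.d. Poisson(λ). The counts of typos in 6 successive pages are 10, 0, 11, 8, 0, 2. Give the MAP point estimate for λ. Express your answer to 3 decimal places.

λ̂_MAP = 3.889

Σxᵢ = 10+0+11+8+0+2 = 31, with n = 6.
Posterior ∝ λ^4e^(−3λ) · λ^31e^(−6λ) = λ^35e^(−9λ), i.e. Gamma(shape=36, rate=9).
The mode of a Gamma(a, b) with a ≥ 1 (shape–rate) is (a−1)/b = 35/9 ≈ 3.889.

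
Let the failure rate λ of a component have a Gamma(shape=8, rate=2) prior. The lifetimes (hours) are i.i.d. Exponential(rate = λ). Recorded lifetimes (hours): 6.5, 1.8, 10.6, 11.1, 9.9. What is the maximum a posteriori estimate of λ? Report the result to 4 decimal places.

λ̂_MAP = 0.2864

The Exponential(rate=λ) likelihood is ∝ λ^n e^(−λΣtᵢ). Here n = 5 and Σtᵢ = 6.5 + 1.8 + 10.6 + 11.1 + 9.9 = 39.9.
Posterior ∝ λ^7e^(−2λ) · λ^5e^(−39.9λ) = λ^12e^(−41.9λ), i.e. Gamma(13, 41.9).
Mode = (a−1)/b = 12/41.9 ≈ 0.2864.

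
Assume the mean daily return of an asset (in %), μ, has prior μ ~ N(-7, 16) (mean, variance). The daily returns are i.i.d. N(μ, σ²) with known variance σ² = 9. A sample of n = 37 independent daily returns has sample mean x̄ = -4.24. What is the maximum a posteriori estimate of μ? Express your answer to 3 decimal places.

n = 37, x̄ = -4.24.
For a Normal prior and Normal likelihood with known variance, the posterior is Normal; its mode equals its mean, the precision-weighted average.
Prior precision 1/σ₀² = 1/16 = 0.0625; data precision n/σ² = 37/9.
μ̂ = (0.0625·(-7) + (37/9)·(-4.24)) / (0.0625 + 37/9) = (-64327/3600)/(601/144) = -64327/15025 ≈ -4.281.

μ̂_MAP = -4.281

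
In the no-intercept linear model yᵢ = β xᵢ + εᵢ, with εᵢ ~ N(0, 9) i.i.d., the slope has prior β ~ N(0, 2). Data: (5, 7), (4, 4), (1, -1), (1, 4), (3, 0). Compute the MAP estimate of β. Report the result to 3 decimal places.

log p(β | y) = −Σ(yᵢ − βxᵢ)²/(2·9) − β²/(2·2) + const.
Setting the derivative to zero: Σxᵢ(yᵢ − βxᵢ)/9 − β/2 = 0, so β = Σxᵢyᵢ / (Σxᵢ² + σ²/τ²).
Σxᵢyᵢ = 5·7 + 4·4 + 1·(-1) + 1·4 + 3·0 = 54; Σxᵢ² = 52; σ²/τ² = 4.5.
β̂_MAP = 54 / (52 + 4.5) = 54/56.5 ≈ 0.956.

β̂_MAP = 0.956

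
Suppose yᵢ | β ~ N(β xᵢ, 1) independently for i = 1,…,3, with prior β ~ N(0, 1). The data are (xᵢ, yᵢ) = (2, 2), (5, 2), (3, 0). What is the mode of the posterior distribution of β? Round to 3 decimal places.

log p(β | y) = −Σ(yᵢ − βxᵢ)²/(2·1) − β²/(2·1) + const.
Setting the derivative to zero: Σxᵢ(yᵢ − βxᵢ)/1 − β/1 = 0, so β = Σxᵢyᵢ / (Σxᵢ² + σ²/τ²).
Σxᵢyᵢ = 2·2 + 5·2 + 3·0 = 14; Σxᵢ² = 38; σ²/τ² = 1.
β̂_MAP = 14 / (38 + 1) = 14/39 ≈ 0.359.

β̂_MAP = 0.359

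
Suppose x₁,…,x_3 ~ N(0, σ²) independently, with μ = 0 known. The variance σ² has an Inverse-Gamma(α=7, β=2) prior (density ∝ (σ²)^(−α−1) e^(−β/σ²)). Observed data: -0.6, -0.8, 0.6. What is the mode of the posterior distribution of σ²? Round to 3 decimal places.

σ̂²_MAP = 0.282

Sum of squared deviations about the known mean: SS = (-0.6−0)² + (-0.8−0)² + (0.6−0)² = 1.36.
The Normal likelihood contributes (σ²)^(−n/2) exp(−SS/(2σ²)), so the posterior is Inverse-Gamma(α + n/2, β + SS/2) = Inverse-Gamma(8.5, 2.68).
The mode of Inverse-Gamma(a, b) is b/(a+1) = 2.68/9.5 ≈ 0.282.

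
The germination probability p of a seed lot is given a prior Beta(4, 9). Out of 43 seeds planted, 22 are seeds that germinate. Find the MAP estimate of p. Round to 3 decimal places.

Prior: Beta(4, 9).
Data: 22 successes in 43 trials. The binomial likelihood contributes p^22(1−p)^21, so the posterior is Beta(4+22, 9+21) = Beta(26, 30).
For Beta(a, b) with a, b > 1 the mode is (a−1)/(a+b−2) = 25/54 ≈ 0.463.

p̂_MAP = 0.463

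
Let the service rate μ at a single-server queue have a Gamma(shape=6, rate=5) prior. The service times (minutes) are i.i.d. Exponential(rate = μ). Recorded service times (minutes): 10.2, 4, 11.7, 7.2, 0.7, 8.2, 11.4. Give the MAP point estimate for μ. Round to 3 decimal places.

The Exponential(rate=μ) likelihood is ∝ μ^n e^(−μΣtᵢ). Here n = 7 and Σtᵢ = 10.2 + 4 + 11.7 + 7.2 + 0.7 + 8.2 + 11.4 = 53.4.
Posterior ∝ μ^5e^(−5μ) · μ^7e^(−53.4μ) = μ^12e^(−58.4μ), i.e. Gamma(13, 58.4).
Mode = (a−1)/b = 12/58.4 ≈ 0.205.

μ̂_MAP = 0.205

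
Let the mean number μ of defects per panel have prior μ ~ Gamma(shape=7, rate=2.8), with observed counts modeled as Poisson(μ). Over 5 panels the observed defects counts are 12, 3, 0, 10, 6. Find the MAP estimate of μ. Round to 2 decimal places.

Σxᵢ = 12+3+0+10+6 = 31, with n = 5.
Posterior ∝ μ^6e^(−2.8μ) · μ^31e^(−5μ) = μ^37e^(−7.8μ), i.e. Gamma(shape=38, rate=7.8).
The mode of a Gamma(a, b) with a ≥ 1 (shape–rate) is (a−1)/b = 37/7.8 ≈ 4.74.

μ̂_MAP = 4.74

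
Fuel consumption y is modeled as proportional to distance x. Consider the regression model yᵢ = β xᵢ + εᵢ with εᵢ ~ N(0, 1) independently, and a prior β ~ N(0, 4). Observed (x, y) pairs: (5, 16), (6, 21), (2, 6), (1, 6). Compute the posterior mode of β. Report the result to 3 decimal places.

log p(β | y) = −Σ(yᵢ − βxᵢ)²/(2·1) − β²/(2·4) + const.
Setting the derivative to zero: Σxᵢ(yᵢ − βxᵢ)/1 − β/4 = 0, so β = Σxᵢyᵢ / (Σxᵢ² + σ²/τ²).
Σxᵢyᵢ = 5·16 + 6·21 + 2·6 + 1·6 = 224; Σxᵢ² = 66; σ²/τ² = 0.25.
β̂_MAP = 224 / (66 + 0.25) = 224/66.25 ≈ 3.381.

β̂_MAP = 3.381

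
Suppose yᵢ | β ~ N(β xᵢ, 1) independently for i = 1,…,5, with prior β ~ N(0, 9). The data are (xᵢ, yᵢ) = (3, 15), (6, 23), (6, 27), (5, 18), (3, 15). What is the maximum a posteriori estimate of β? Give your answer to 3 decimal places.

β̂_MAP = 4.170

log p(β | y) = −Σ(yᵢ − βxᵢ)²/(2·1) − β²/(2·9) + const.
Setting the derivative to zero: Σxᵢ(yᵢ − βxᵢ)/1 − β/9 = 0, so β = Σxᵢyᵢ / (Σxᵢ² + σ²/τ²).
Σxᵢyᵢ = 3·15 + 6·23 + 6·27 + 5·18 + 3·15 = 480; Σxᵢ² = 115; σ²/τ² = 1/9.
β̂_MAP = 480 / (115 + 1/9) = 480/(1036/9) = 1080/259 ≈ 4.170.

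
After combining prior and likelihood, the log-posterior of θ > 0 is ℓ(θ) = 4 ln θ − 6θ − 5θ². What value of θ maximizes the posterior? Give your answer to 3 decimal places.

θ̂_MAP = 0.400

ℓ'(θ) = 4/θ − 6 − 10θ. Setting this to zero and multiplying by θ: 10θ² + 6θ − 4 = 0.
θ = (−6 + √(6² + 4·10·4)) / (2·10) = (−6 + √196) / 20 = (−6 + 14)/20 = 2/5.
ℓ''(θ) = −4/θ² − 10 < 0, confirming a maximum.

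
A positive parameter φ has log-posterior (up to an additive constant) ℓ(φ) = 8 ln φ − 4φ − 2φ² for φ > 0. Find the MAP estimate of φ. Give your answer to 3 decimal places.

ℓ'(φ) = 8/φ − 4 − 4φ. Setting this to zero and multiplying by φ: 4φ² + 4φ − 8 = 0.
φ = (−4 + √(4² + 4·4·8)) / (2·4) = (−4 + √144) / 8 = (−4 + 12)/8 = 1.
ℓ''(φ) = −8/φ² − 4 < 0, confirming a maximum.

φ̂_MAP = 1.000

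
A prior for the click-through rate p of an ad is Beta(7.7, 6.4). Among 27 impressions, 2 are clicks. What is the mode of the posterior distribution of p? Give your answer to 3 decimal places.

Prior: Beta(7.7, 6.4).
Data: 2 successes in 27 trials. The binomial likelihood contributes p^2(1−p)^25, so the posterior is Beta(7.7+2, 6.4+25) = Beta(9.7, 31.4).
For Beta(a, b) with a, b > 1 the mode is (a−1)/(a+b−2) = 8.7/39.1 ≈ 0.223.

p̂_MAP = 0.223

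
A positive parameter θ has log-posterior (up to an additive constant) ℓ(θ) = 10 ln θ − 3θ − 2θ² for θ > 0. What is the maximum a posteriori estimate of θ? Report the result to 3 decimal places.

ℓ'(θ) = 10/θ − 3 − 4θ. Setting this to zero and multiplying by θ: 4θ² + 3θ − 10 = 0.
θ = (−3 + √(3² + 4·4·10)) / (2·4) = (−3 + √169) / 8 = (−3 + 13)/8 = 5/4.
ℓ''(θ) = −10/θ² − 4 < 0, confirming a maximum.

θ̂_MAP = 1.250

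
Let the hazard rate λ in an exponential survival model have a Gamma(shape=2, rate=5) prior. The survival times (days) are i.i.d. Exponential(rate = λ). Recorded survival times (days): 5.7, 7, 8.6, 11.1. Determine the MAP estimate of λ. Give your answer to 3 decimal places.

λ̂_MAP = 0.134

The Exponential(rate=λ) likelihood is ∝ λ^n e^(−λΣtᵢ). Here n = 4 and Σtᵢ = 5.7 + 7 + 8.6 + 11.1 = 32.4.
Posterior ∝ λe^(−5λ) · λ^4e^(−32.4λ) = λ^5e^(−37.4λ), i.e. Gamma(6, 37.4).
Mode = (a−1)/b = 5/37.4 ≈ 0.134.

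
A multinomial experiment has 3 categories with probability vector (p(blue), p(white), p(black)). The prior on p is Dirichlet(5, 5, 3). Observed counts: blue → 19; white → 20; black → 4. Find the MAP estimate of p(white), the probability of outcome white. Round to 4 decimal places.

The posterior is Dirichlet(αᵢ + nᵢ) = Dirichlet(24, 25, 7).
For a Dirichlet(a₁,…,a_K) with all aᵢ > 1, the mode has j-th component (aⱼ − 1)/(Σaᵢ − K).
Here Σaᵢ = 56 and K = 3, so p(white) = (25 − 1)/(56 − 3) = 24/53 ≈ 0.4528.

MAP estimate of p(white) = 0.4528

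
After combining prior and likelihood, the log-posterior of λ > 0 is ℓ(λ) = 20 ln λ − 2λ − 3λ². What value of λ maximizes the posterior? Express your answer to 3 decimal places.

λ̂_MAP = 1.667

ℓ'(λ) = 20/λ − 2 − 6λ. Setting this to zero and multiplying by λ: 6λ² + 2λ − 20 = 0.
λ = (−2 + √(2² + 4·6·20)) / (2·6) = (−2 + √484) / 12 = (−2 + 22)/12 = 5/3.
ℓ''(λ) = −20/λ² − 6 < 0, confirming a maximum.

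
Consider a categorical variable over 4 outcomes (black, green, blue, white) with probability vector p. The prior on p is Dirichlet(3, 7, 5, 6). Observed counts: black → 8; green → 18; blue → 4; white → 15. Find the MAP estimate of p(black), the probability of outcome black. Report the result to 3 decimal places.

MAP estimate of p(black) = 0.161

The posterior is Dirichlet(αᵢ + nᵢ) = Dirichlet(11, 25, 9, 21).
For a Dirichlet(a₁,…,a_K) with all aᵢ > 1, the mode has j-th component (aⱼ − 1)/(Σaᵢ − K).
Here Σaᵢ = 66 and K = 4, so p(black) = (11 − 1)/(66 − 4) = 10/62 ≈ 0.161.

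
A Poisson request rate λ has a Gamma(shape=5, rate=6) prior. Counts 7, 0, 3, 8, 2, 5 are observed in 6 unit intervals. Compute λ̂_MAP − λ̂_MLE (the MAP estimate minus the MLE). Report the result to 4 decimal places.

MAP − MLE = -1.7500

Σxᵢ = 25. Posterior is Gamma(30, 12); MAP = (30−1)/12 = 29/12 ≈ 2.41667.
MLE = x̄ = 25/6 ≈ 4.16667.
Difference = 29/12 − 25/6 = -7/4 ≈ -1.7500.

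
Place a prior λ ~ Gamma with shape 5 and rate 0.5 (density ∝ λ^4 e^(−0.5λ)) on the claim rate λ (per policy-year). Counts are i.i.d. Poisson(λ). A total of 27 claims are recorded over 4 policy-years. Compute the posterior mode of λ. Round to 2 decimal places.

Σxᵢ = 27, n = 4.
Posterior ∝ λ^4e^(−0.5λ) · λ^27e^(−4λ) = λ^31e^(−4.5λ), i.e. Gamma(shape=32, rate=4.5).
The mode of a Gamma(a, b) with a ≥ 1 (shape–rate) is (a−1)/b = 31/4.5 ≈ 6.89.

λ̂_MAP = 6.89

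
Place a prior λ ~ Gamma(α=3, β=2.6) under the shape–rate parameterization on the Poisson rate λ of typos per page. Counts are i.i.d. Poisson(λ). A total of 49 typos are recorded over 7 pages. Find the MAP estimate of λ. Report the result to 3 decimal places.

λ̂_MAP = 5.313

Σxᵢ = 49, n = 7.
Posterior ∝ λ^2e^(−2.6λ) · λ^49e^(−7λ) = λ^51e^(−9.6λ), i.e. Gamma(shape=52, rate=9.6).
The mode of a Gamma(a, b) with a ≥ 1 (shape–rate) is (a−1)/b = 51/9.6 ≈ 5.313.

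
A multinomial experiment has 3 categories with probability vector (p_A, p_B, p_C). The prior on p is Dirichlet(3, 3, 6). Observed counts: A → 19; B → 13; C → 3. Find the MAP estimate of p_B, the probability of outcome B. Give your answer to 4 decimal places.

MAP estimate of p_B = 0.3409

The posterior is Dirichlet(αᵢ + nᵢ) = Dirichlet(22, 16, 9).
For a Dirichlet(a₁,…,a_K) with all aᵢ > 1, the mode has j-th component (aⱼ − 1)/(Σaᵢ − K).
Here Σaᵢ = 47 and K = 3, so p_B = (16 − 1)/(47 − 3) = 15/44 ≈ 0.3409.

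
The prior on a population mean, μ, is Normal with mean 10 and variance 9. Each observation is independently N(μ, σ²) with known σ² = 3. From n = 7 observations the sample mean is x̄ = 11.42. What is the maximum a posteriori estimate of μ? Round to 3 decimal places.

n = 7, x̄ = 11.42.
For a Normal prior and Normal likelihood with known variance, the posterior is Normal; its mode equals its mean, the precision-weighted average.
Prior precision 1/σ₀² = 1/9; data precision n/σ² = 7/3.
μ̂ = ((1/9)·10 + (7/3)·11.42) / (1/9 + 7/3) = (12491/450)/(22/9) = 12491/1100 ≈ 11.355.

μ̂_MAP = 11.355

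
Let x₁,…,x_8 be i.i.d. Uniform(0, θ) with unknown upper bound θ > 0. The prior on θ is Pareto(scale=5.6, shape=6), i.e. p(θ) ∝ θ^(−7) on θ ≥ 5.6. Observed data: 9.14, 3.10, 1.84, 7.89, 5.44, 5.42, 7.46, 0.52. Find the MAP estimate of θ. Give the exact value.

The Uniform(0, θ) likelihood is θ^(−n) for θ ≥ max(xᵢ), zero otherwise. Here max(xᵢ) = 9.14.
Posterior ∝ θ^(−7) · θ^(−8) = θ^(−15) on θ ≥ max(5.6, 9.14) = 9.14.
This density is strictly decreasing in θ, so the posterior mode lies at the lower boundary of the support.

θ̂_MAP = 9.14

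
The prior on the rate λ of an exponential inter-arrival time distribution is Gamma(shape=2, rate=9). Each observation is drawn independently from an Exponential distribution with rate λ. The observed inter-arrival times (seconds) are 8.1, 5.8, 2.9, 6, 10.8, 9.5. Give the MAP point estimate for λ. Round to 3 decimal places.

The Exponential(rate=λ) likelihood is ∝ λ^n e^(−λΣtᵢ). Here n = 6 and Σtᵢ = 8.1 + 5.8 + 2.9 + 6 + 10.8 + 9.5 = 43.1.
Posterior ∝ λe^(−9λ) · λ^6e^(−43.1λ) = λ^7e^(−52.1λ), i.e. Gamma(8, 52.1).
Mode = (a−1)/b = 7/52.1 ≈ 0.134.

λ̂_MAP = 0.134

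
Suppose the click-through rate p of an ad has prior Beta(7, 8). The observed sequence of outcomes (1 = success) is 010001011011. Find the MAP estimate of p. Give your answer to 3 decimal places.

p̂_MAP = 0.480

Prior: Beta(7, 8).
Data: 6 successes in 12 trials (from the sequence). The binomial likelihood contributes p^6(1−p)^6, so the posterior is Beta(7+6, 8+6) = Beta(13, 14).
For Beta(a, b) with a, b > 1 the mode is (a−1)/(a+b−2) = 12/25 ≈ 0.480.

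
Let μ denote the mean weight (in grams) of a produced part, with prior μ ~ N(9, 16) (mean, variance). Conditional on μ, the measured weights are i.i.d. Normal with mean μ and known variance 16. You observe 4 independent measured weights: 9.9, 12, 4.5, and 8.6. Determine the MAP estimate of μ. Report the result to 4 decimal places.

n = 4; x̄ = (9.9 + 12 + 4.5 + 8.6)/4 = 35/4 = 8.75.
For a Normal prior and Normal likelihood with known variance, the posterior is Normal; its mode equals its mean, the precision-weighted average.
Prior precision 1/σ₀² = 1/16 = 0.0625; data precision n/σ² = 4/16 = 0.25.
μ̂ = (0.0625·9 + 0.25·8.75) / (0.0625 + 0.25) = 2.75/0.3125 = 8.8000.

μ̂_MAP = 8.8000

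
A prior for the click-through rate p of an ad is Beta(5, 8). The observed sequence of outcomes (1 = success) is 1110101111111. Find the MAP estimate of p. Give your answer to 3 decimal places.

Prior: Beta(5, 8).
Data: 11 successes in 13 trials (from the sequence). The binomial likelihood contributes p^11(1−p)^2, so the posterior is Beta(5+11, 8+2) = Beta(16, 10).
For Beta(a, b) with a, b > 1 the mode is (a−1)/(a+b−2) = 15/24 ≈ 0.625.

p̂_MAP = 0.625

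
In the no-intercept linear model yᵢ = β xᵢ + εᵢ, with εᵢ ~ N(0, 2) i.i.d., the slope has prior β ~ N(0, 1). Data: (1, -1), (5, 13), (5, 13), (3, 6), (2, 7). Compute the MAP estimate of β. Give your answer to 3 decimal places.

β̂_MAP = 2.439

log p(β | y) = −Σ(yᵢ − βxᵢ)²/(2·2) − β²/(2·1) + const.
Setting the derivative to zero: Σxᵢ(yᵢ − βxᵢ)/2 − β/1 = 0, so β = Σxᵢyᵢ / (Σxᵢ² + σ²/τ²).
Σxᵢyᵢ = 1·(-1) + 5·13 + 5·13 + 3·6 + 2·7 = 161; Σxᵢ² = 64; σ²/τ² = 2.
β̂_MAP = 161 / (64 + 2) = 161/66 ≈ 2.439.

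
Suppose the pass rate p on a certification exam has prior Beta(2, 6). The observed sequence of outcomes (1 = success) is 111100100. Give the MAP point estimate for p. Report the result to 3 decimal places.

Prior: Beta(2, 6).
Data: 5 successes in 9 trials (from the sequence). The binomial likelihood contributes p^5(1−p)^4, so the posterior is Beta(2+5, 6+4) = Beta(7, 10).
For Beta(a, b) with a, b > 1 the mode is (a−1)/(a+b−2) = 6/15 ≈ 0.400.

p̂_MAP = 0.400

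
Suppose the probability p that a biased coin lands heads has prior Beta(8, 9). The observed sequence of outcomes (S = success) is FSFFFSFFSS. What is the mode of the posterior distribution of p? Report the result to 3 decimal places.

Prior: Beta(8, 9).
Data: 4 successes in 10 trials (from the sequence). The binomial likelihood contributes p^4(1−p)^6, so the posterior is Beta(8+4, 9+6) = Beta(12, 15).
For Beta(a, b) with a, b > 1 the mode is (a−1)/(a+b−2) = 11/25 ≈ 0.440.

p̂_MAP = 0.440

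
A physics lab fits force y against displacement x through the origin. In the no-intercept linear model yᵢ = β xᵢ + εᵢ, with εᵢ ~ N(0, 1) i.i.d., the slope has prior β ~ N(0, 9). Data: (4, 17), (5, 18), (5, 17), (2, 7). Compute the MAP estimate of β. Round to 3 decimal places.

β̂_MAP = 3.666

log p(β | y) = −Σ(yᵢ − βxᵢ)²/(2·1) − β²/(2·9) + const.
Setting the derivative to zero: Σxᵢ(yᵢ − βxᵢ)/1 − β/9 = 0, so β = Σxᵢyᵢ / (Σxᵢ² + σ²/τ²).
Σxᵢyᵢ = 4·17 + 5·18 + 5·17 + 2·7 = 257; Σxᵢ² = 70; σ²/τ² = 1/9.
β̂_MAP = 257 / (70 + 1/9) = 257/(631/9) = 2313/631 ≈ 3.666.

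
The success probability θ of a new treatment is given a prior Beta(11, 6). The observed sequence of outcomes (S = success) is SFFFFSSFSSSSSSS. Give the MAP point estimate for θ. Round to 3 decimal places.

θ̂_MAP = 0.667

Prior: Beta(11, 6).
Data: 10 successes in 15 trials (from the sequence). The binomial likelihood contributes θ^10(1−θ)^5, so the posterior is Beta(11+10, 6+5) = Beta(21, 11).
For Beta(a, b) with a, b > 1 the mode is (a−1)/(a+b−2) = 20/30 ≈ 0.667.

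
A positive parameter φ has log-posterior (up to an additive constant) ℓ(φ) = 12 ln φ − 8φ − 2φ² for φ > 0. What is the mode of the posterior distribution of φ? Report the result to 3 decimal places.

ℓ'(φ) = 12/φ − 8 − 4φ. Setting this to zero and multiplying by φ: 4φ² + 8φ − 12 = 0.
φ = (−8 + √(8² + 4·4·12)) / (2·4) = (−8 + √256) / 8 = (−8 + 16)/8 = 1.
ℓ''(φ) = −12/φ² − 4 < 0, confirming a maximum.

φ̂_MAP = 1.000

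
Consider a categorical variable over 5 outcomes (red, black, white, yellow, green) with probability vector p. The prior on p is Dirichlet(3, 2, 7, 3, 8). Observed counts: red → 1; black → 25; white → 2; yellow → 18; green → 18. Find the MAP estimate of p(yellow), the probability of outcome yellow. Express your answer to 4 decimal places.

MAP estimate of p(yellow) = 0.2439

The posterior is Dirichlet(αᵢ + nᵢ) = Dirichlet(4, 27, 9, 21, 26).
For a Dirichlet(a₁,…,a_K) with all aᵢ > 1, the mode has j-th component (aⱼ − 1)/(Σaᵢ − K).
Here Σaᵢ = 87 and K = 5, so p(yellow) = (21 − 1)/(87 − 5) = 20/82 ≈ 0.2439.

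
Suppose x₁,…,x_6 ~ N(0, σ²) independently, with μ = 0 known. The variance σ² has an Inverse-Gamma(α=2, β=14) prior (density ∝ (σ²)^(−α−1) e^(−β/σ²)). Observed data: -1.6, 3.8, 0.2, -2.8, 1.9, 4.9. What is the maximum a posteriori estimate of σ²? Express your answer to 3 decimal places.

Sum of squared deviations about the known mean: SS = (-1.6−0)² + (3.8−0)² + (0.2−0)² + (-2.8−0)² + (1.9−0)² + (4.9−0)² = 52.5.
The Normal likelihood contributes (σ²)^(−n/2) exp(−SS/(2σ²)), so the posterior is Inverse-Gamma(α + n/2, β + SS/2) = Inverse-Gamma(5, 40.25).
The mode of Inverse-Gamma(a, b) is b/(a+1) = 40.25/6 ≈ 6.708.

σ̂²_MAP = 6.708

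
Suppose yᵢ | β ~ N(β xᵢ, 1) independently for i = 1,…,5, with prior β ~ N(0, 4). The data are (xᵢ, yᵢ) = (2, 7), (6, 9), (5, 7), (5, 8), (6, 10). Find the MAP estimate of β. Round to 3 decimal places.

β̂_MAP = 1.608

log p(β | y) = −Σ(yᵢ − βxᵢ)²/(2·1) − β²/(2·4) + const.
Setting the derivative to zero: Σxᵢ(yᵢ − βxᵢ)/1 − β/4 = 0, so β = Σxᵢyᵢ / (Σxᵢ² + σ²/τ²).
Σxᵢyᵢ = 2·7 + 6·9 + 5·7 + 5·8 + 6·10 = 203; Σxᵢ² = 126; σ²/τ² = 0.25.
β̂_MAP = 203 / (126 + 0.25) = 203/126.25 ≈ 1.608.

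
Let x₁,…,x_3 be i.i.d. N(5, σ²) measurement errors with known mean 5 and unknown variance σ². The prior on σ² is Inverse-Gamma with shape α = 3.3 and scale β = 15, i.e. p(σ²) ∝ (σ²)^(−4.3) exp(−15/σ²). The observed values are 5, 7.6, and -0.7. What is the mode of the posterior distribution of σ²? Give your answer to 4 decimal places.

Sum of squared deviations about the known mean: SS = (5−5)² + (7.6−5)² + (-0.7−5)² = 39.25.
The Normal likelihood contributes (σ²)^(−n/2) exp(−SS/(2σ²)), so the posterior is Inverse-Gamma(α + n/2, β + SS/2) = Inverse-Gamma(4.8, 34.625).
The mode of Inverse-Gamma(a, b) is b/(a+1) = 34.625/5.8 ≈ 5.9698.

σ̂²_MAP = 5.9698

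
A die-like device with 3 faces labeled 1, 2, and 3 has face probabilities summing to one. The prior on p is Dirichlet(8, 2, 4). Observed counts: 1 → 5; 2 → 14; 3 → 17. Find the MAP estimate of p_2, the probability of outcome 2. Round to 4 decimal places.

The posterior is Dirichlet(αᵢ + nᵢ) = Dirichlet(13, 16, 21).
For a Dirichlet(a₁,…,a_K) with all aᵢ > 1, the mode has j-th component (aⱼ − 1)/(Σaᵢ − K).
Here Σaᵢ = 50 and K = 3, so p_2 = (16 − 1)/(50 − 3) = 15/47 ≈ 0.3191.

MAP estimate: 0.3191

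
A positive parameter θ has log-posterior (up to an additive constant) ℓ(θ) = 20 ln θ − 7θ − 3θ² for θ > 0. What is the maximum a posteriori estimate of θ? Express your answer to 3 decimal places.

ℓ'(θ) = 20/θ − 7 − 6θ. Setting this to zero and multiplying by θ: 6θ² + 7θ − 20 = 0.
θ = (−7 + √(7² + 4·6·20)) / (2·6) = (−7 + √529) / 12 = (−7 + 23)/12 = 4/3.
ℓ''(θ) = −20/θ² − 6 < 0, confirming a maximum.

θ̂_MAP = 1.333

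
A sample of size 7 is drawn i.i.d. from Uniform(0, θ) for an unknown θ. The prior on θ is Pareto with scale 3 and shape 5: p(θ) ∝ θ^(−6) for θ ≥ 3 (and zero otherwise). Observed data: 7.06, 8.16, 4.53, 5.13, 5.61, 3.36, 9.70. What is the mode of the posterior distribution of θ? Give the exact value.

θ̂_MAP = 9.70

The Uniform(0, θ) likelihood is θ^(−n) for θ ≥ max(xᵢ), zero otherwise. Here max(xᵢ) = 9.70.
Posterior ∝ θ^(−6) · θ^(−7) = θ^(−13) on θ ≥ max(3, 9.70) = 9.70.
This density is strictly decreasing in θ, so the posterior mode lies at the lower boundary of the support.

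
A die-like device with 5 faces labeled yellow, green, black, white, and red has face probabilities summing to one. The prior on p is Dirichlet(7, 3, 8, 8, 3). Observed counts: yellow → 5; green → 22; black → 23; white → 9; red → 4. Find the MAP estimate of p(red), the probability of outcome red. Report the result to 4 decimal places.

The posterior is Dirichlet(αᵢ + nᵢ) = Dirichlet(12, 25, 31, 17, 7).
For a Dirichlet(a₁,…,a_K) with all aᵢ > 1, the mode has j-th component (aⱼ − 1)/(Σaᵢ − K).
Here Σaᵢ = 92 and K = 5, so p(red) = (7 − 1)/(92 − 5) = 6/87 ≈ 0.0690.

MAP estimate of p(red) = 0.0690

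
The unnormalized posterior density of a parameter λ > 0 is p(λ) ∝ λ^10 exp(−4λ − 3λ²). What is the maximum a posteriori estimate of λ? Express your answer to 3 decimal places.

λ̂_MAP = 1.000

ℓ'(λ) = 10/λ − 4 − 6λ. Setting this to zero and multiplying by λ: 6λ² + 4λ − 10 = 0.
λ = (−4 + √(4² + 4·6·10)) / (2·6) = (−4 + √256) / 12 = (−4 + 16)/12 = 1.
ℓ''(λ) = −10/λ² − 6 < 0, confirming a maximum.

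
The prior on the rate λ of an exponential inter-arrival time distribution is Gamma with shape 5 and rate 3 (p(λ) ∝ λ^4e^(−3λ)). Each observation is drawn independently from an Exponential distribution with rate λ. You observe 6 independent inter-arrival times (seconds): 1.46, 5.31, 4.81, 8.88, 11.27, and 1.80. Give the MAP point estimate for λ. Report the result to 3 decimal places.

The Exponential(rate=λ) likelihood is ∝ λ^n e^(−λΣtᵢ). Here n = 6 and Σtᵢ = 1.46 + 5.31 + 4.81 + 8.88 + 11.27 + 1.80 = 33.53.
Posterior ∝ λ^4e^(−3λ) · λ^6e^(−33.53λ) = λ^10e^(−36.53λ), i.e. Gamma(11, 36.53).
Mode = (a−1)/b = 10/36.53 ≈ 0.274.

λ̂_MAP = 0.274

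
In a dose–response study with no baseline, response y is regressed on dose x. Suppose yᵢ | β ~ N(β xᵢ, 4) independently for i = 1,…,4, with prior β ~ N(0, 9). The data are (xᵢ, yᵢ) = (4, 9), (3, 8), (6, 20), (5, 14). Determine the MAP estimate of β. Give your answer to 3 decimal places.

β̂_MAP = 2.892

log p(β | y) = −Σ(yᵢ − βxᵢ)²/(2·4) − β²/(2·9) + const.
Setting the derivative to zero: Σxᵢ(yᵢ − βxᵢ)/4 − β/9 = 0, so β = Σxᵢyᵢ / (Σxᵢ² + σ²/τ²).
Σxᵢyᵢ = 4·9 + 3·8 + 6·20 + 5·14 = 250; Σxᵢ² = 86; σ²/τ² = 4/9.
β̂_MAP = 250 / (86 + 4/9) = 250/(778/9) = 1125/389 ≈ 2.892.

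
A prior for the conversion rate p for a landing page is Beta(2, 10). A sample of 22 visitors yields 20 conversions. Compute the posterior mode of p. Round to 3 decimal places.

Prior: Beta(2, 10).
Data: 20 successes in 22 trials. The binomial likelihood contributes p^20(1−p)^2, so the posterior is Beta(2+20, 10+2) = Beta(22, 12).
For Beta(a, b) with a, b > 1 the mode is (a−1)/(a+b−2) = 21/32 ≈ 0.656.

p̂_MAP = 0.656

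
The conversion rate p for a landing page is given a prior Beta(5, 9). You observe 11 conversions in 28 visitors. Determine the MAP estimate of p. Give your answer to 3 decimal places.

p̂_MAP = 0.375

Prior: Beta(5, 9).
Data: 11 successes in 28 trials. The binomial likelihood contributes p^11(1−p)^17, so the posterior is Beta(5+11, 9+17) = Beta(16, 26).
For Beta(a, b) with a, b > 1 the mode is (a−1)/(a+b−2) = 15/40 ≈ 0.375.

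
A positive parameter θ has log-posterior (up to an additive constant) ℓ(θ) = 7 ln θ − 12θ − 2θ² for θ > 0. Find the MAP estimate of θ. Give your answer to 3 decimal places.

ℓ'(θ) = 7/θ − 12 − 4θ. Setting this to zero and multiplying by θ: 4θ² + 12θ − 7 = 0.
θ = (−12 + √(12² + 4·4·7)) / (2·4) = (−12 + √256) / 8 = (−12 + 16)/8 = 1/2.
ℓ''(θ) = −7/θ² − 4 < 0, confirming a maximum.

θ̂_MAP = 0.500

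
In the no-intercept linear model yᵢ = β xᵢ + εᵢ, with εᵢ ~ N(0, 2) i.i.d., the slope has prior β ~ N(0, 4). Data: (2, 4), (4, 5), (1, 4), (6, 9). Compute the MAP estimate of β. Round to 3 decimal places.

log p(β | y) = −Σ(yᵢ − βxᵢ)²/(2·2) − β²/(2·4) + const.
Setting the derivative to zero: Σxᵢ(yᵢ − βxᵢ)/2 − β/4 = 0, so β = Σxᵢyᵢ / (Σxᵢ² + σ²/τ²).
Σxᵢyᵢ = 2·4 + 4·5 + 1·4 + 6·9 = 86; Σxᵢ² = 57; σ²/τ² = 0.5.
β̂_MAP = 86 / (57 + 0.5) = 86/57.5 ≈ 1.496.

β̂_MAP = 1.496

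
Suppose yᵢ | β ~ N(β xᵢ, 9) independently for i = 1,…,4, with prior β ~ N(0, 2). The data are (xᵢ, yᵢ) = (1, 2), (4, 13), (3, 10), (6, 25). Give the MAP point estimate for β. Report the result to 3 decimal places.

log p(β | y) = −Σ(yᵢ − βxᵢ)²/(2·9) − β²/(2·2) + const.
Setting the derivative to zero: Σxᵢ(yᵢ − βxᵢ)/9 − β/2 = 0, so β = Σxᵢyᵢ / (Σxᵢ² + σ²/τ²).
Σxᵢyᵢ = 1·2 + 4·13 + 3·10 + 6·25 = 234; Σxᵢ² = 62; σ²/τ² = 4.5.
β̂_MAP = 234 / (62 + 4.5) = 234/66.5 ≈ 3.519.

β̂_MAP = 3.519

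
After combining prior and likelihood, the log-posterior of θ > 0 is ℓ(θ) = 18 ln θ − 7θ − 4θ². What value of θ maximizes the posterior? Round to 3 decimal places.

θ̂_MAP = 1.125

ℓ'(θ) = 18/θ − 7 − 8θ. Setting this to zero and multiplying by θ: 8θ² + 7θ − 18 = 0.
θ = (−7 + √(7² + 4·8·18)) / (2·8) = (−7 + √625) / 16 = (−7 + 25)/16 = 9/8.
ℓ''(θ) = −18/θ² − 8 < 0, confirming a maximum.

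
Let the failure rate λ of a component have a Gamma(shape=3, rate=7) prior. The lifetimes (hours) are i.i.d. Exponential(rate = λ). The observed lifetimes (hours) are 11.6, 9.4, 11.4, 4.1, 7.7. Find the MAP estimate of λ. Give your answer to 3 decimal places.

The Exponential(rate=λ) likelihood is ∝ λ^n e^(−λΣtᵢ). Here n = 5 and Σtᵢ = 11.6 + 9.4 + 11.4 + 4.1 + 7.7 = 44.2.
Posterior ∝ λ^2e^(−7λ) · λ^5e^(−44.2λ) = λ^7e^(−51.2λ), i.e. Gamma(8, 51.2).
Mode = (a−1)/b = 7/51.2 ≈ 0.137.

λ̂_MAP = 0.137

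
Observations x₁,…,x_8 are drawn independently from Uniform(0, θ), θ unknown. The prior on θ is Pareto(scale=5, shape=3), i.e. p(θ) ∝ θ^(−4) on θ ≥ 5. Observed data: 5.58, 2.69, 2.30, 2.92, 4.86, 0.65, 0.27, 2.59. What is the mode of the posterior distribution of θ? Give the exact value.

The Uniform(0, θ) likelihood is θ^(−n) for θ ≥ max(xᵢ), zero otherwise. Here max(xᵢ) = 5.58.
Posterior ∝ θ^(−4) · θ^(−8) = θ^(−12) on θ ≥ max(5, 5.58) = 5.58.
This density is strictly decreasing in θ, so the posterior mode lies at the lower boundary of the support.

θ̂_MAP = 5.58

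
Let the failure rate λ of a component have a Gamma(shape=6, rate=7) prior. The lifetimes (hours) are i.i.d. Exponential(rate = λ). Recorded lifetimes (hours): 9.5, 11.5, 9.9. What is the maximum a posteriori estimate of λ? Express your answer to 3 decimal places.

λ̂_MAP = 0.211

The Exponential(rate=λ) likelihood is ∝ λ^n e^(−λΣtᵢ). Here n = 3 and Σtᵢ = 9.5 + 11.5 + 9.9 = 30.9.
Posterior ∝ λ^5e^(−7λ) · λ^3e^(−30.9λ) = λ^8e^(−37.9λ), i.e. Gamma(9, 37.9).
Mode = (a−1)/b = 8/37.9 ≈ 0.211.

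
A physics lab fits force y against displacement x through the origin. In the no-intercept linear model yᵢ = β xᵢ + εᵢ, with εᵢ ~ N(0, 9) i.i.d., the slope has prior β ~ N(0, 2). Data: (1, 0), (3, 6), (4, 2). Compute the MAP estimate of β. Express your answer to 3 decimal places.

log p(β | y) = −Σ(yᵢ − βxᵢ)²/(2·9) − β²/(2·2) + const.
Setting the derivative to zero: Σxᵢ(yᵢ − βxᵢ)/9 − β/2 = 0, so β = Σxᵢyᵢ / (Σxᵢ² + σ²/τ²).
Σxᵢyᵢ = 1·0 + 3·6 + 4·2 = 26; Σxᵢ² = 26; σ²/τ² = 4.5.
β̂_MAP = 26 / (26 + 4.5) = 26/30.5 ≈ 0.852.

β̂_MAP = 0.852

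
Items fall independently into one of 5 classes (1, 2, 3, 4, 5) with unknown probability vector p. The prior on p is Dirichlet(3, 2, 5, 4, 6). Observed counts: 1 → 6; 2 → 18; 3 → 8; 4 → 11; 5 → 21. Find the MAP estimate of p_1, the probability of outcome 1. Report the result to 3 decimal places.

MAP estimate: 0.101

The posterior is Dirichlet(αᵢ + nᵢ) = Dirichlet(9, 20, 13, 15, 27).
For a Dirichlet(a₁,…,a_K) with all aᵢ > 1, the mode has j-th component (aⱼ − 1)/(Σaᵢ − K).
Here Σaᵢ = 84 and K = 5, so p_1 = (9 − 1)/(84 − 5) = 8/79 ≈ 0.101.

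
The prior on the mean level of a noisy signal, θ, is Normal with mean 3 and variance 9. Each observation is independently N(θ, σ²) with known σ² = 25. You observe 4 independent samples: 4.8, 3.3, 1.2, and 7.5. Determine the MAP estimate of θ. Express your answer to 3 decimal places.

n = 4; x̄ = (4.8 + 3.3 + 1.2 + 7.5)/4 = 16.8/4 = 4.2.
For a Normal prior and Normal likelihood with known variance, the posterior is Normal; its mode equals its mean, the precision-weighted average.
Prior precision 1/σ₀² = 1/9; data precision n/σ² = 4/25 = 0.16.
θ̂ = ((1/9)·3 + 0.16·4.2) / (1/9 + 0.16) = (377/375)/(61/225) = 1131/305 ≈ 3.708.

θ̂_MAP = 3.708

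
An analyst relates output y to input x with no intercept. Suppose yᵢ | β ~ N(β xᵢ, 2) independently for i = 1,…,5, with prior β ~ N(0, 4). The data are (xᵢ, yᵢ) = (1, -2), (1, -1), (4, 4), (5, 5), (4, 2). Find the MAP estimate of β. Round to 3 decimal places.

β̂_MAP = 0.773

log p(β | y) = −Σ(yᵢ − βxᵢ)²/(2·2) − β²/(2·4) + const.
Setting the derivative to zero: Σxᵢ(yᵢ − βxᵢ)/2 − β/4 = 0, so β = Σxᵢyᵢ / (Σxᵢ² + σ²/τ²).
Σxᵢyᵢ = 1·(-2) + 1·(-1) + 4·4 + 5·5 + 4·2 = 46; Σxᵢ² = 59; σ²/τ² = 0.5.
β̂_MAP = 46 / (59 + 0.5) = 46/59.5 ≈ 0.773.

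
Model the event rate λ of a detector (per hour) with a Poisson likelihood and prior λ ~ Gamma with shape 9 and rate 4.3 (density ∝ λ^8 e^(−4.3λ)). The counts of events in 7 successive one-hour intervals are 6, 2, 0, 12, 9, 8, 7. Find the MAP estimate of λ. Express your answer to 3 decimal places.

Σxᵢ = 6+2+0+12+9+8+7 = 44, with n = 7.
Posterior ∝ λ^8e^(−4.3λ) · λ^44e^(−7λ) = λ^52e^(−11.3λ), i.e. Gamma(shape=53, rate=11.3).
The mode of a Gamma(a, b) with a ≥ 1 (shape–rate) is (a−1)/b = 52/11.3 ≈ 4.602.

λ̂_MAP = 4.602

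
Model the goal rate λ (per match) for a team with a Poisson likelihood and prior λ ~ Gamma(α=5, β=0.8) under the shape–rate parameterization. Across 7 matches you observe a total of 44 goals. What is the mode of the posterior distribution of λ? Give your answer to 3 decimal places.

Σxᵢ = 44, n = 7.
Posterior ∝ λ^4e^(−0.8λ) · λ^44e^(−7λ) = λ^48e^(−7.8λ), i.e. Gamma(shape=49, rate=7.8).
The mode of a Gamma(a, b) with a ≥ 1 (shape–rate) is (a−1)/b = 48/7.8 ≈ 6.154.

λ̂_MAP = 6.154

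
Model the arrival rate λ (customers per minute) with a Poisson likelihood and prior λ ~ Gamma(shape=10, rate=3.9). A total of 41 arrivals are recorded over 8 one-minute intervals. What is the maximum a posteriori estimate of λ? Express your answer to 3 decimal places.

λ̂_MAP = 4.202

Σxᵢ = 41, n = 8.
Posterior ∝ λ^9e^(−3.9λ) · λ^41e^(−8λ) = λ^50e^(−11.9λ), i.e. Gamma(shape=51, rate=11.9).
The mode of a Gamma(a, b) with a ≥ 1 (shape–rate) is (a−1)/b = 50/11.9 ≈ 4.202.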